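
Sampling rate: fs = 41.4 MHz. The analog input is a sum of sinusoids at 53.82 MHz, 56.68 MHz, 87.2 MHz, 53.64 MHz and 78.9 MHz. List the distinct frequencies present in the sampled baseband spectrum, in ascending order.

3.9 MHz, 4.4 MHz, 12.24 MHz, 12.42 MHz, 15.28 MHz

fs/2 = 20.7 MHz.
53.82 MHz mod fs = 12.42 MHz.
12.42 MHz ≤ fs/2 = 20.7 MHz, appears at 12.42 MHz.
56.68 MHz mod fs = 15.28 MHz.
15.28 MHz ≤ fs/2 = 20.7 MHz, appears at 15.28 MHz.
87.2 MHz mod fs = 4.4 MHz.
4.4 MHz ≤ fs/2 = 20.7 MHz, appears at 4.4 MHz.
53.64 MHz mod fs = 12.24 MHz.
12.24 MHz ≤ fs/2 = 20.7 MHz, appears at 12.24 MHz.
78.9 MHz mod fs = 37.5 MHz.
37.5 MHz > fs/2 = 20.7 MHz, folds to fs − 37.5 MHz = 3.9 MHz.
Distinct values: {3.9 MHz, 4.4 MHz, 12.24 MHz, 12.42 MHz, 15.28 MHz}.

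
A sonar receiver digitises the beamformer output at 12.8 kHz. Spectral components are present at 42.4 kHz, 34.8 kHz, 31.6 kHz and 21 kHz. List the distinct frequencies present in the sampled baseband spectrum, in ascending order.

fs/2 = 6.4 kHz.
42.4 kHz mod fs = 4 kHz.
4 kHz ≤ fs/2 = 6.4 kHz, appears at 4 kHz.
34.8 kHz mod fs = 9.2 kHz.
9.2 kHz > fs/2 = 6.4 kHz, folds to fs − 9.2 kHz = 3.6 kHz.
31.6 kHz mod fs = 6 kHz.
6 kHz ≤ fs/2 = 6.4 kHz, appears at 6 kHz.
21 kHz mod fs = 8.2 kHz.
8.2 kHz > fs/2 = 6.4 kHz, folds to fs − 8.2 kHz = 4.6 kHz.
Distinct values: {3.6 kHz, 4 kHz, 4.6 kHz, 6 kHz}.

3.6 kHz, 4 kHz, 4.6 kHz, 6 kHz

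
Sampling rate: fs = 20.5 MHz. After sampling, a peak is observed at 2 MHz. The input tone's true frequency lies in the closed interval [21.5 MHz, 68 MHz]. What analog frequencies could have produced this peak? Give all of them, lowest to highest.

Frequencies that alias to 2 MHz are k·fs ± 2 MHz for integer k ≥ 0.
k=0: 2 MHz.
k=1: 18.5 MHz, 22.5 MHz.
k=2: 39 MHz, 43 MHz.
k=3: 59.5 MHz, 63.5 MHz.
k=4: 80 MHz, 84 MHz.
Within [21.5 MHz, 68 MHz]: 22.5 MHz, 39 MHz, 43 MHz, 59.5 MHz, 63.5 MHz.

22.5 MHz, 39 MHz, 43 MHz, 59.5 MHz, 63.5 MHz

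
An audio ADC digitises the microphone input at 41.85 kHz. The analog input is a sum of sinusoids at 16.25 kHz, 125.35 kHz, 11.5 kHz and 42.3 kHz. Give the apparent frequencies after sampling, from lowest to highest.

fs/2 = 20.925 kHz.
16.25 kHz ≤ fs/2 = 20.925 kHz, passes unchanged.
125.35 kHz mod fs = 41.65 kHz.
41.65 kHz > fs/2 = 20.925 kHz, folds to fs − 41.65 kHz = 0.2 kHz.
11.5 kHz ≤ fs/2 = 20.925 kHz, passes unchanged.
42.3 kHz mod fs = 0.45 kHz.
0.45 kHz ≤ fs/2 = 20.925 kHz, appears at 0.45 kHz.
Distinct values: {0.2 kHz, 0.45 kHz, 11.5 kHz, 16.25 kHz}.

0.2 kHz, 0.45 kHz, 11.5 kHz, 16.25 kHz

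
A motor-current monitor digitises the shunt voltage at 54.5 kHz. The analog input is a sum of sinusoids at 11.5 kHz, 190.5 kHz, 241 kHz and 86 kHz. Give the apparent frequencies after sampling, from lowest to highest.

11.5 kHz, 23 kHz, 27 kHz

fs/2 = 27.25 kHz.
11.5 kHz ≤ fs/2 = 27.25 kHz, passes unchanged.
190.5 kHz mod fs = 27 kHz.
27 kHz ≤ fs/2 = 27.25 kHz, appears at 27 kHz.
241 kHz mod fs = 23 kHz.
23 kHz ≤ fs/2 = 27.25 kHz, appears at 23 kHz.
86 kHz mod fs = 31.5 kHz.
31.5 kHz > fs/2 = 27.25 kHz, folds to fs − 31.5 kHz = 23 kHz.
Distinct values: {11.5 kHz, 23 kHz, 27 kHz}.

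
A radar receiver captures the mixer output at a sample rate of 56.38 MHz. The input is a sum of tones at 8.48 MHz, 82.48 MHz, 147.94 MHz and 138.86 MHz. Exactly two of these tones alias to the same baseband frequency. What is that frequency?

26.1 MHz

fs/2 = 28.19 MHz.
8.48 MHz ≤ fs/2 = 28.19 MHz, passes unchanged.
82.48 MHz mod fs = 26.1 MHz.
26.1 MHz ≤ fs/2 = 28.19 MHz, appears at 26.1 MHz.
147.94 MHz mod fs = 35.18 MHz.
35.18 MHz > fs/2 = 28.19 MHz, folds to fs − 35.18 MHz = 21.2 MHz.
138.86 MHz mod fs = 26.1 MHz.
26.1 MHz ≤ fs/2 = 28.19 MHz, appears at 26.1 MHz.
82.48 MHz and 138.86 MHz both map to 26.1 MHz.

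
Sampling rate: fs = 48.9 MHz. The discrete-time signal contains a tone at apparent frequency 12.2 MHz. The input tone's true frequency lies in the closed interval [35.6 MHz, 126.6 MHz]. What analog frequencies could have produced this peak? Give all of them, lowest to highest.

Frequencies that alias to 12.2 MHz are k·fs ± 12.2 MHz for integer k ≥ 0.
k=0: 12.2 MHz.
k=1: 36.7 MHz, 61.1 MHz.
k=2: 85.6 MHz, 110 MHz.
k=3: 134.5 MHz, 158.9 MHz.
Within [35.6 MHz, 126.6 MHz]: 36.7 MHz, 61.1 MHz, 85.6 MHz, 110 MHz.

36.7 MHz, 61.1 MHz, 85.6 MHz, 110 MHz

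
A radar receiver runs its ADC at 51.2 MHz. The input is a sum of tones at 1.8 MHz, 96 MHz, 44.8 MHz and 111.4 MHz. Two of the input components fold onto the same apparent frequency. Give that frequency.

fs/2 = 25.6 MHz.
1.8 MHz ≤ fs/2 = 25.6 MHz, passes unchanged.
96 MHz mod fs = 44.8 MHz.
44.8 MHz > fs/2 = 25.6 MHz, folds to fs − 44.8 MHz = 6.4 MHz.
44.8 MHz > fs/2 = 25.6 MHz, folds to fs − 44.8 MHz = 6.4 MHz.
111.4 MHz mod fs = 9 MHz.
9 MHz ≤ fs/2 = 25.6 MHz, appears at 9 MHz.
44.8 MHz and 96 MHz both map to 6.4 MHz.

6.4 MHz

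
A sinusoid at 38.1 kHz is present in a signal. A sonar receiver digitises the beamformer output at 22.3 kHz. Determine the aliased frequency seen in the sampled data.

38.1 kHz mod fs = 15.8 kHz.
15.8 kHz > fs/2 = 11.15 kHz, folds to fs − 15.8 kHz = 6.5 kHz.

6.5 kHz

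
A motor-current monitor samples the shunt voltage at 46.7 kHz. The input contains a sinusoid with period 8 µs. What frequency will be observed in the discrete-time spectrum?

15.1 kHz

T = 8 µs → f = 1/T = 125 kHz.
125 kHz mod fs = 31.6 kHz.
31.6 kHz > fs/2 = 23.35 kHz, folds to fs − 31.6 kHz = 15.1 kHz.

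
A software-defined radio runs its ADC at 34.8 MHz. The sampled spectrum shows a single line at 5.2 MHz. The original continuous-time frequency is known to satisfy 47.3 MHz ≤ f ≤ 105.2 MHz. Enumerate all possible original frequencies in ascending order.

Frequencies that alias to 5.2 MHz are k·fs ± 5.2 MHz for integer k ≥ 0.
k=0: 5.2 MHz.
k=1: 29.6 MHz, 40 MHz.
k=2: 64.4 MHz, 74.8 MHz.
k=3: 99.2 MHz, 109.6 MHz.
k=4: 134 MHz, 144.4 MHz.
Within [47.3 MHz, 105.2 MHz]: 64.4 MHz, 74.8 MHz, 99.2 MHz.

64.4 MHz, 74.8 MHz, 99.2 MHz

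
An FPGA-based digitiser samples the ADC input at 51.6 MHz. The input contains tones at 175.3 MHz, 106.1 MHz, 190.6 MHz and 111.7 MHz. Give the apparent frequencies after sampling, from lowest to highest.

2.9 MHz, 8.5 MHz, 15.8 MHz, 20.5 MHz

fs/2 = 25.8 MHz.
175.3 MHz mod fs = 20.5 MHz.
20.5 MHz ≤ fs/2 = 25.8 MHz, appears at 20.5 MHz.
106.1 MHz mod fs = 2.9 MHz.
2.9 MHz ≤ fs/2 = 25.8 MHz, appears at 2.9 MHz.
190.6 MHz mod fs = 35.8 MHz.
35.8 MHz > fs/2 = 25.8 MHz, folds to fs − 35.8 MHz = 15.8 MHz.
111.7 MHz mod fs = 8.5 MHz.
8.5 MHz ≤ fs/2 = 25.8 MHz, appears at 8.5 MHz.
Distinct values: {2.9 MHz, 8.5 MHz, 15.8 MHz, 20.5 MHz}.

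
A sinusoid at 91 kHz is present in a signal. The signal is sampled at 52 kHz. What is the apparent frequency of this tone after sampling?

13 kHz

91 kHz mod fs = 39 kHz.
39 kHz > fs/2 = 26 kHz, folds to fs − 39 kHz = 13 kHz.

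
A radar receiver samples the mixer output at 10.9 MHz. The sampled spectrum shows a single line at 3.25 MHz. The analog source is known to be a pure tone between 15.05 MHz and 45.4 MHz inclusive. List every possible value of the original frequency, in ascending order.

18.55 MHz, 25.05 MHz, 29.45 MHz, 35.95 MHz, 40.35 MHz

Frequencies that alias to 3.25 MHz are k·fs ± 3.25 MHz for integer k ≥ 0.
k=0: 3.25 MHz.
k=1: 7.65 MHz, 14.15 MHz.
k=2: 18.55 MHz, 25.05 MHz.
k=3: 29.45 MHz, 35.95 MHz.
k=4: 40.35 MHz, 46.85 MHz.
k=5: 51.25 MHz, 57.75 MHz.
Within [15.05 MHz, 45.4 MHz]: 18.55 MHz, 25.05 MHz, 29.45 MHz, 35.95 MHz, 40.35 MHz.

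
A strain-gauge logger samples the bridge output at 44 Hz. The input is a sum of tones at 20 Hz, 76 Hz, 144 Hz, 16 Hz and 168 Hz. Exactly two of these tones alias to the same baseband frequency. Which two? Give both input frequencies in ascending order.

fs/2 = 22 Hz.
20 Hz ≤ fs/2 = 22 Hz, passes unchanged.
76 Hz mod fs = 32 Hz.
32 Hz > fs/2 = 22 Hz, folds to fs − 32 Hz = 12 Hz.
144 Hz mod fs = 12 Hz.
12 Hz ≤ fs/2 = 22 Hz, appears at 12 Hz.
16 Hz ≤ fs/2 = 22 Hz, passes unchanged.
168 Hz mod fs = 36 Hz.
36 Hz > fs/2 = 22 Hz, folds to fs − 36 Hz = 8 Hz.
76 Hz and 144 Hz both map to 12 Hz.

76 Hz, 144 Hz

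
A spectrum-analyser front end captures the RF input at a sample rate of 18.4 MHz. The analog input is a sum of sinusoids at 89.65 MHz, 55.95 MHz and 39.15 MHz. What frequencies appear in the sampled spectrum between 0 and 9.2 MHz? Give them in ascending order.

fs/2 = 9.2 MHz.
89.65 MHz mod fs = 16.05 MHz.
16.05 MHz > fs/2 = 9.2 MHz, folds to fs − 16.05 MHz = 2.35 MHz.
55.95 MHz mod fs = 0.75 MHz.
0.75 MHz ≤ fs/2 = 9.2 MHz, appears at 0.75 MHz.
39.15 MHz mod fs = 2.35 MHz.
2.35 MHz ≤ fs/2 = 9.2 MHz, appears at 2.35 MHz.
Distinct values: {0.75 MHz, 2.35 MHz}.

0.75 MHz, 2.35 MHz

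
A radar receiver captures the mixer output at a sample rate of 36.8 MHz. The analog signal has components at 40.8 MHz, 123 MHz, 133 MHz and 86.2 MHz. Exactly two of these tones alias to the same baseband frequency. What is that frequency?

fs/2 = 18.4 MHz.
40.8 MHz mod fs = 4 MHz.
4 MHz ≤ fs/2 = 18.4 MHz, appears at 4 MHz.
123 MHz mod fs = 12.6 MHz.
12.6 MHz ≤ fs/2 = 18.4 MHz, appears at 12.6 MHz.
133 MHz mod fs = 22.6 MHz.
22.6 MHz > fs/2 = 18.4 MHz, folds to fs − 22.6 MHz = 14.2 MHz.
86.2 MHz mod fs = 12.6 MHz.
12.6 MHz ≤ fs/2 = 18.4 MHz, appears at 12.6 MHz.
86.2 MHz and 123 MHz both map to 12.6 MHz.

12.6 MHz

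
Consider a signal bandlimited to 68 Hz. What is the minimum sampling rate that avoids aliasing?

136 Hz

Nyquist rate = 2 × 68 Hz = 136 Hz.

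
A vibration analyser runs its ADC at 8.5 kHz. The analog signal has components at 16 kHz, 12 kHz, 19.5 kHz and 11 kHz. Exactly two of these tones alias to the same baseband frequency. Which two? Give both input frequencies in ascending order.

11 kHz, 19.5 kHz

fs/2 = 4.25 kHz.
16 kHz mod fs = 7.5 kHz.
7.5 kHz > fs/2 = 4.25 kHz, folds to fs − 7.5 kHz = 1 kHz.
12 kHz mod fs = 3.5 kHz.
3.5 kHz ≤ fs/2 = 4.25 kHz, appears at 3.5 kHz.
19.5 kHz mod fs = 2.5 kHz.
2.5 kHz ≤ fs/2 = 4.25 kHz, appears at 2.5 kHz.
11 kHz mod fs = 2.5 kHz.
2.5 kHz ≤ fs/2 = 4.25 kHz, appears at 2.5 kHz.
11 kHz and 19.5 kHz both map to 2.5 kHz.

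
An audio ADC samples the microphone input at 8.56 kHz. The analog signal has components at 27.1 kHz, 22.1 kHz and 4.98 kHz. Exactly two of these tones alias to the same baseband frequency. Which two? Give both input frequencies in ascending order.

4.98 kHz, 22.1 kHz

fs/2 = 4.28 kHz.
27.1 kHz mod fs = 1.42 kHz.
1.42 kHz ≤ fs/2 = 4.28 kHz, appears at 1.42 kHz.
22.1 kHz mod fs = 4.98 kHz.
4.98 kHz > fs/2 = 4.28 kHz, folds to fs − 4.98 kHz = 3.58 kHz.
4.98 kHz > fs/2 = 4.28 kHz, folds to fs − 4.98 kHz = 3.58 kHz.
4.98 kHz and 22.1 kHz both map to 3.58 kHz.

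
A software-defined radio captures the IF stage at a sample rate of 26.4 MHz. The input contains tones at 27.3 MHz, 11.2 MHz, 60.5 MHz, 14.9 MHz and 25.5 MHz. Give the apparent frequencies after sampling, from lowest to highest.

fs/2 = 13.2 MHz.
27.3 MHz mod fs = 0.9 MHz.
0.9 MHz ≤ fs/2 = 13.2 MHz, appears at 0.9 MHz.
11.2 MHz ≤ fs/2 = 13.2 MHz, passes unchanged.
60.5 MHz mod fs = 7.7 MHz.
7.7 MHz ≤ fs/2 = 13.2 MHz, appears at 7.7 MHz.
14.9 MHz > fs/2 = 13.2 MHz, folds to fs − 14.9 MHz = 11.5 MHz.
25.5 MHz > fs/2 = 13.2 MHz, folds to fs − 25.5 MHz = 0.9 MHz.
Distinct values: {0.9 MHz, 7.7 MHz, 11.2 MHz, 11.5 MHz}.

0.9 MHz, 7.7 MHz, 11.2 MHz, 11.5 MHz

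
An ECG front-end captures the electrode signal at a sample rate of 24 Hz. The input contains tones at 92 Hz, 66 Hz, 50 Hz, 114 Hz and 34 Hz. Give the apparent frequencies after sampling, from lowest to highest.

2 Hz, 4 Hz, 6 Hz, 10 Hz

fs/2 = 12 Hz.
92 Hz mod fs = 20 Hz.
20 Hz > fs/2 = 12 Hz, folds to fs − 20 Hz = 4 Hz.
66 Hz mod fs = 18 Hz.
18 Hz > fs/2 = 12 Hz, folds to fs − 18 Hz = 6 Hz.
50 Hz mod fs = 2 Hz.
2 Hz ≤ fs/2 = 12 Hz, appears at 2 Hz.
114 Hz mod fs = 18 Hz.
18 Hz > fs/2 = 12 Hz, folds to fs − 18 Hz = 6 Hz.
34 Hz mod fs = 10 Hz.
10 Hz ≤ fs/2 = 12 Hz, appears at 10 Hz.
Distinct values: {2 Hz, 4 Hz, 6 Hz, 10 Hz}.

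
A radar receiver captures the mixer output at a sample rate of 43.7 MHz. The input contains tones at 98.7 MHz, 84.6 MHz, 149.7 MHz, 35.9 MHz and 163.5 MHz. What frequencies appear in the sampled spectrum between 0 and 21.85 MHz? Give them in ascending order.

2.8 MHz, 7.8 MHz, 11.3 MHz, 18.6 MHz

fs/2 = 21.85 MHz.
98.7 MHz mod fs = 11.3 MHz.
11.3 MHz ≤ fs/2 = 21.85 MHz, appears at 11.3 MHz.
84.6 MHz mod fs = 40.9 MHz.
40.9 MHz > fs/2 = 21.85 MHz, folds to fs − 40.9 MHz = 2.8 MHz.
149.7 MHz mod fs = 18.6 MHz.
18.6 MHz ≤ fs/2 = 21.85 MHz, appears at 18.6 MHz.
35.9 MHz > fs/2 = 21.85 MHz, folds to fs − 35.9 MHz = 7.8 MHz.
163.5 MHz mod fs = 32.4 MHz.
32.4 MHz > fs/2 = 21.85 MHz, folds to fs − 32.4 MHz = 11.3 MHz.
Distinct values: {2.8 MHz, 7.8 MHz, 11.3 MHz, 18.6 MHz}.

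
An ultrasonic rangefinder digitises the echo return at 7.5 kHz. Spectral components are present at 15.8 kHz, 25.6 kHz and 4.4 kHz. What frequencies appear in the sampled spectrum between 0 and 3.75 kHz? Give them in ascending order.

0.8 kHz, 3.1 kHz

fs/2 = 3.75 kHz.
15.8 kHz mod fs = 0.8 kHz.
0.8 kHz ≤ fs/2 = 3.75 kHz, appears at 0.8 kHz.
25.6 kHz mod fs = 3.1 kHz.
3.1 kHz ≤ fs/2 = 3.75 kHz, appears at 3.1 kHz.
4.4 kHz > fs/2 = 3.75 kHz, folds to fs − 4.4 kHz = 3.1 kHz.
Distinct values: {0.8 kHz, 3.1 kHz}.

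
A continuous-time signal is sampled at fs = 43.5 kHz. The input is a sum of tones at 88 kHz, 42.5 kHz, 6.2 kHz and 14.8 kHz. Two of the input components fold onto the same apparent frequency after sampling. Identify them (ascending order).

fs/2 = 21.75 kHz.
88 kHz mod fs = 1 kHz.
1 kHz ≤ fs/2 = 21.75 kHz, appears at 1 kHz.
42.5 kHz > fs/2 = 21.75 kHz, folds to fs − 42.5 kHz = 1 kHz.
6.2 kHz ≤ fs/2 = 21.75 kHz, passes unchanged.
14.8 kHz ≤ fs/2 = 21.75 kHz, passes unchanged.
42.5 kHz and 88 kHz both map to 1 kHz.

42.5 kHz, 88 kHz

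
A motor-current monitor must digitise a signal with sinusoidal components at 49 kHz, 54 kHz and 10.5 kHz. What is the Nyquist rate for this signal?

Highest-frequency component: 54 kHz.
Nyquist rate = 2 × 54 kHz = 108 kHz.

108 kHz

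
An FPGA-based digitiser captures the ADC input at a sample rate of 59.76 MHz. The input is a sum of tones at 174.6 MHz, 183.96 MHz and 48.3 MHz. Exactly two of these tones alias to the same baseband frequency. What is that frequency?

fs/2 = 29.88 MHz.
174.6 MHz mod fs = 55.08 MHz.
55.08 MHz > fs/2 = 29.88 MHz, folds to fs − 55.08 MHz = 4.68 MHz.
183.96 MHz mod fs = 4.68 MHz.
4.68 MHz ≤ fs/2 = 29.88 MHz, appears at 4.68 MHz.
48.3 MHz > fs/2 = 29.88 MHz, folds to fs − 48.3 MHz = 11.46 MHz.
174.6 MHz and 183.96 MHz both map to 4.68 MHz.

4.68 MHz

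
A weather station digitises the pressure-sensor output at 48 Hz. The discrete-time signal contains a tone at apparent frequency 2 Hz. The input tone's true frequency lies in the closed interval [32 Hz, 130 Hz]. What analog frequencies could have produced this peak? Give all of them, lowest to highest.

46 Hz, 50 Hz, 94 Hz, 98 Hz

Frequencies that alias to 2 Hz are k·fs ± 2 Hz for integer k ≥ 0.
k=0: 2 Hz.
k=1: 46 Hz, 50 Hz.
k=2: 94 Hz, 98 Hz.
k=3: 142 Hz, 146 Hz.
Within [32 Hz, 130 Hz]: 46 Hz, 50 Hz, 94 Hz, 98 Hz.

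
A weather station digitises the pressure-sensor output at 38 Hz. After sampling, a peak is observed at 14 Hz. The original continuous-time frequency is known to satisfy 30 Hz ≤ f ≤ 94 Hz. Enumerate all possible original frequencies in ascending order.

Frequencies that alias to 14 Hz are k·fs ± 14 Hz for integer k ≥ 0.
k=0: 14 Hz.
k=1: 24 Hz, 52 Hz.
k=2: 62 Hz, 90 Hz.
k=3: 100 Hz, 128 Hz.
Within [30 Hz, 94 Hz]: 52 Hz, 62 Hz, 90 Hz.

52 Hz, 62 Hz, 90 Hz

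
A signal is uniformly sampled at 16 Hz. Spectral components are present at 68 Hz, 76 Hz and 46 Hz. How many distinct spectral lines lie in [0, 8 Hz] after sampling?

fs/2 = 8 Hz.
68 Hz mod fs = 4 Hz.
4 Hz ≤ fs/2 = 8 Hz, appears at 4 Hz.
76 Hz mod fs = 12 Hz.
12 Hz > fs/2 = 8 Hz, folds to fs − 12 Hz = 4 Hz.
46 Hz mod fs = 14 Hz.
14 Hz > fs/2 = 8 Hz, folds to fs − 14 Hz = 2 Hz.
Distinct values: {2 Hz, 4 Hz} → 2.

2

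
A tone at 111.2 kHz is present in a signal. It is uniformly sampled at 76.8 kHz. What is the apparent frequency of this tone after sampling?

111.2 kHz mod fs = 34.4 kHz.
34.4 kHz ≤ fs/2 = 38.4 kHz, appears at 34.4 kHz.

34.4 kHz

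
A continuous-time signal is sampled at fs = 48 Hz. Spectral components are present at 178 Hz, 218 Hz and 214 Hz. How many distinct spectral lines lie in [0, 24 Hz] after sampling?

fs/2 = 24 Hz.
178 Hz mod fs = 34 Hz.
34 Hz > fs/2 = 24 Hz, folds to fs − 34 Hz = 14 Hz.
218 Hz mod fs = 26 Hz.
26 Hz > fs/2 = 24 Hz, folds to fs − 26 Hz = 22 Hz.
214 Hz mod fs = 22 Hz.
22 Hz ≤ fs/2 = 24 Hz, appears at 22 Hz.
Distinct values: {14 Hz, 22 Hz} → 2.

2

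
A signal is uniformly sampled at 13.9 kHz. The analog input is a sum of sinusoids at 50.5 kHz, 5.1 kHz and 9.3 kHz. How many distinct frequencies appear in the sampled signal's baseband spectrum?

fs/2 = 6.95 kHz.
50.5 kHz mod fs = 8.8 kHz.
8.8 kHz > fs/2 = 6.95 kHz, folds to fs − 8.8 kHz = 5.1 kHz.
5.1 kHz ≤ fs/2 = 6.95 kHz, passes unchanged.
9.3 kHz > fs/2 = 6.95 kHz, folds to fs − 9.3 kHz = 4.6 kHz.
Distinct values: {4.6 kHz, 5.1 kHz} → 2.

2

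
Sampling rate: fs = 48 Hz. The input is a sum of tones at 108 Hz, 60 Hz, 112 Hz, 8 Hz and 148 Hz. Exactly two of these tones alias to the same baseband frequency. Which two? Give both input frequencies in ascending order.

fs/2 = 24 Hz.
108 Hz mod fs = 12 Hz.
12 Hz ≤ fs/2 = 24 Hz, appears at 12 Hz.
60 Hz mod fs = 12 Hz.
12 Hz ≤ fs/2 = 24 Hz, appears at 12 Hz.
112 Hz mod fs = 16 Hz.
16 Hz ≤ fs/2 = 24 Hz, appears at 16 Hz.
8 Hz ≤ fs/2 = 24 Hz, passes unchanged.
148 Hz mod fs = 4 Hz.
4 Hz ≤ fs/2 = 24 Hz, appears at 4 Hz.
60 Hz and 108 Hz both map to 12 Hz.

60 Hz, 108 Hz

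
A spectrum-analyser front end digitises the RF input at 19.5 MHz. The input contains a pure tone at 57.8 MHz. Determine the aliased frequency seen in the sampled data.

0.7 MHz

57.8 MHz mod fs = 18.8 MHz.
18.8 MHz > fs/2 = 9.75 MHz, folds to fs − 18.8 MHz = 0.7 MHz.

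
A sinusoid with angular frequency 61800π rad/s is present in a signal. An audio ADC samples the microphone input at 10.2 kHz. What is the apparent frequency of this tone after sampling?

ω = 61800π rad/s → f = ω/(2π) = 30900 Hz = 30.9 kHz.
30.9 kHz mod fs = 0.3 kHz.
0.3 kHz ≤ fs/2 = 5.1 kHz, appears at 0.3 kHz.

0.3 kHz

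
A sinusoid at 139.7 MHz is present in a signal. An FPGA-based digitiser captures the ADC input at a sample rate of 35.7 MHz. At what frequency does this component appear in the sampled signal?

3.1 MHz

139.7 MHz mod fs = 32.6 MHz.
32.6 MHz > fs/2 = 17.85 MHz, folds to fs − 32.6 MHz = 3.1 MHz.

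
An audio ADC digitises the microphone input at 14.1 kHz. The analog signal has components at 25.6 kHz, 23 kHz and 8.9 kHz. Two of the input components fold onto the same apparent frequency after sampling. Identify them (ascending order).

fs/2 = 7.05 kHz.
25.6 kHz mod fs = 11.5 kHz.
11.5 kHz > fs/2 = 7.05 kHz, folds to fs − 11.5 kHz = 2.6 kHz.
23 kHz mod fs = 8.9 kHz.
8.9 kHz > fs/2 = 7.05 kHz, folds to fs − 8.9 kHz = 5.2 kHz.
8.9 kHz > fs/2 = 7.05 kHz, folds to fs − 8.9 kHz = 5.2 kHz.
8.9 kHz and 23 kHz both map to 5.2 kHz.

8.9 kHz, 23 kHz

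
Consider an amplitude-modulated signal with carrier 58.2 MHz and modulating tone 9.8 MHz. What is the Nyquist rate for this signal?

AM sidebands sit at fc ± fm = 48.4 MHz and 68 MHz.
Highest-frequency component: 68 MHz.
Nyquist rate = 2 × 68 MHz = 136 MHz.

136 MHz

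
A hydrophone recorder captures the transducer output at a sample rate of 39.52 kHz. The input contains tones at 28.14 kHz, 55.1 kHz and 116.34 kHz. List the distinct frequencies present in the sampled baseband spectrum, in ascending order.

2.22 kHz, 11.38 kHz, 15.58 kHz

fs/2 = 19.76 kHz.
28.14 kHz > fs/2 = 19.76 kHz, folds to fs − 28.14 kHz = 11.38 kHz.
55.1 kHz mod fs = 15.58 kHz.
15.58 kHz ≤ fs/2 = 19.76 kHz, appears at 15.58 kHz.
116.34 kHz mod fs = 37.3 kHz.
37.3 kHz > fs/2 = 19.76 kHz, folds to fs − 37.3 kHz = 2.22 kHz.
Distinct values: {2.22 kHz, 11.38 kHz, 15.58 kHz}.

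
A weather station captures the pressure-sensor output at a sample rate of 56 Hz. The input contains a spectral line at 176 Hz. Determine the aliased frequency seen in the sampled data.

176 Hz mod fs = 8 Hz.
8 Hz ≤ fs/2 = 28 Hz, appears at 8 Hz.

8 Hz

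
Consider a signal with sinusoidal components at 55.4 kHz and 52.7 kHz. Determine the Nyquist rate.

Highest-frequency component: 55.4 kHz.
Nyquist rate = 2 × 55.4 kHz = 110.8 kHz.

110.8 kHz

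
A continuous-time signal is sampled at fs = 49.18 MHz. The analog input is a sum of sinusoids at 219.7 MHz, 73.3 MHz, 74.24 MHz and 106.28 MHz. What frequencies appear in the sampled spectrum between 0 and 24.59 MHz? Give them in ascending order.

fs/2 = 24.59 MHz.
219.7 MHz mod fs = 22.98 MHz.
22.98 MHz ≤ fs/2 = 24.59 MHz, appears at 22.98 MHz.
73.3 MHz mod fs = 24.12 MHz.
24.12 MHz ≤ fs/2 = 24.59 MHz, appears at 24.12 MHz.
74.24 MHz mod fs = 25.06 MHz.
25.06 MHz > fs/2 = 24.59 MHz, folds to fs − 25.06 MHz = 24.12 MHz.
106.28 MHz mod fs = 7.92 MHz.
7.92 MHz ≤ fs/2 = 24.59 MHz, appears at 7.92 MHz.
Distinct values: {7.92 MHz, 22.98 MHz, 24.12 MHz}.

7.92 MHz, 22.98 MHz, 24.12 MHz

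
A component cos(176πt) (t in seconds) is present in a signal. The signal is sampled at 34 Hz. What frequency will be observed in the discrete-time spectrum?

ω = 176π rad/s → f = ω/(2π) = 88 Hz.
88 Hz mod fs = 20 Hz.
20 Hz > fs/2 = 17 Hz, folds to fs − 20 Hz = 14 Hz.

14 Hz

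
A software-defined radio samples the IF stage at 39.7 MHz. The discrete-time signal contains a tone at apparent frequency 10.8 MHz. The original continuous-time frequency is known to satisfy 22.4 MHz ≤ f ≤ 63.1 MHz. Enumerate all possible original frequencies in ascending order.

Frequencies that alias to 10.8 MHz are k·fs ± 10.8 MHz for integer k ≥ 0.
k=0: 10.8 MHz.
k=1: 28.9 MHz, 50.5 MHz.
k=2: 68.6 MHz, 90.2 MHz.
Within [22.4 MHz, 63.1 MHz]: 28.9 MHz, 50.5 MHz.

28.9 MHz, 50.5 MHz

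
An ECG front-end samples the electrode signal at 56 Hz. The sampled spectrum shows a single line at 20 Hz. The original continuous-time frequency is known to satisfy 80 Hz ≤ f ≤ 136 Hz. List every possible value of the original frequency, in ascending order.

92 Hz, 132 Hz

Frequencies that alias to 20 Hz are k·fs ± 20 Hz for integer k ≥ 0.
k=0: 20 Hz.
k=1: 36 Hz, 76 Hz.
k=2: 92 Hz, 132 Hz.
k=3: 148 Hz, 188 Hz.
Within [80 Hz, 136 Hz]: 92 Hz, 132 Hz.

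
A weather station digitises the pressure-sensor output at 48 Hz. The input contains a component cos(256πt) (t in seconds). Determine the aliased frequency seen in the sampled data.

16 Hz

ω = 256π rad/s → f = ω/(2π) = 128 Hz.
128 Hz mod fs = 32 Hz.
32 Hz > fs/2 = 24 Hz, folds to fs − 32 Hz = 16 Hz.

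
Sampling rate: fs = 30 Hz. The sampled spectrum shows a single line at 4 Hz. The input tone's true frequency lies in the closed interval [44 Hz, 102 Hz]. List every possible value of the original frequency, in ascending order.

56 Hz, 64 Hz, 86 Hz, 94 Hz

Frequencies that alias to 4 Hz are k·fs ± 4 Hz for integer k ≥ 0.
k=0: 4 Hz.
k=1: 26 Hz, 34 Hz.
k=2: 56 Hz, 64 Hz.
k=3: 86 Hz, 94 Hz.
k=4: 116 Hz, 124 Hz.
Within [44 Hz, 102 Hz]: 56 Hz, 64 Hz, 86 Hz, 94 Hz.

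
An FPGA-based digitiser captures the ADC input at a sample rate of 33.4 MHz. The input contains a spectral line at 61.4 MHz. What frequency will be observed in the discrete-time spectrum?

5.4 MHz

61.4 MHz mod fs = 28 MHz.
28 MHz > fs/2 = 16.7 MHz, folds to fs − 28 MHz = 5.4 MHz.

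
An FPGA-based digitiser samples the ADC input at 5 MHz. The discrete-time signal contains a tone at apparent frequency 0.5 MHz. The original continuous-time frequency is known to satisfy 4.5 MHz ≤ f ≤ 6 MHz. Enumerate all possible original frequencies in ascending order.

4.5 MHz, 5.5 MHz

Frequencies that alias to 0.5 MHz are k·fs ± 0.5 MHz for integer k ≥ 0.
k=0: 0.5 MHz.
k=1: 4.5 MHz, 5.5 MHz.
k=2: 9.5 MHz, 10.5 MHz.
Within [4.5 MHz, 6 MHz]: 4.5 MHz, 5.5 MHz.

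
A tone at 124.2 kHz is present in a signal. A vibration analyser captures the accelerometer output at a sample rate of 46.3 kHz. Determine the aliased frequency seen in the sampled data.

124.2 kHz mod fs = 31.6 kHz.
31.6 kHz > fs/2 = 23.15 kHz, folds to fs − 31.6 kHz = 14.7 kHz.

14.7 kHz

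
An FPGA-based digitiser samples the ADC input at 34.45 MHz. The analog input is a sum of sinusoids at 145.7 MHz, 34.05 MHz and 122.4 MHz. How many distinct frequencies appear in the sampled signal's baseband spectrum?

3

fs/2 = 17.225 MHz.
145.7 MHz mod fs = 7.9 MHz.
7.9 MHz ≤ fs/2 = 17.225 MHz, appears at 7.9 MHz.
34.05 MHz > fs/2 = 17.225 MHz, folds to fs − 34.05 MHz = 0.4 MHz.
122.4 MHz mod fs = 19.05 MHz.
19.05 MHz > fs/2 = 17.225 MHz, folds to fs − 19.05 MHz = 15.4 MHz.
Distinct values: {0.4 MHz, 7.9 MHz, 15.4 MHz} → 3.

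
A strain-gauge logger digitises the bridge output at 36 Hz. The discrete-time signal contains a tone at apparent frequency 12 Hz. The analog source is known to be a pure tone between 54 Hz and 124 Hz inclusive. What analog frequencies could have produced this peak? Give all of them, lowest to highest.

Frequencies that alias to 12 Hz are k·fs ± 12 Hz for integer k ≥ 0.
k=0: 12 Hz.
k=1: 24 Hz, 48 Hz.
k=2: 60 Hz, 84 Hz.
k=3: 96 Hz, 120 Hz.
k=4: 132 Hz, 156 Hz.
Within [54 Hz, 124 Hz]: 60 Hz, 84 Hz, 96 Hz, 120 Hz.

60 Hz, 84 Hz, 96 Hz, 120 Hz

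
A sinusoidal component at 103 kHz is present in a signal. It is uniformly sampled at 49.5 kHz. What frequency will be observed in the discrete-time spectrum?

103 kHz mod fs = 4 kHz.
4 kHz ≤ fs/2 = 24.75 kHz, appears at 4 kHz.

4 kHz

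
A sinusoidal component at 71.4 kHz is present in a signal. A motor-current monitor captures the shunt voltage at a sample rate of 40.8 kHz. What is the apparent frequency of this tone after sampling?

10.2 kHz

71.4 kHz mod fs = 30.6 kHz.
30.6 kHz > fs/2 = 20.4 kHz, folds to fs − 30.6 kHz = 10.2 kHz.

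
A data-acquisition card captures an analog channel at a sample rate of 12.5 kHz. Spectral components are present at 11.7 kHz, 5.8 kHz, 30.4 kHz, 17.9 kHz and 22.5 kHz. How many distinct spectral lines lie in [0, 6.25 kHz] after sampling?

fs/2 = 6.25 kHz.
11.7 kHz > fs/2 = 6.25 kHz, folds to fs − 11.7 kHz = 0.8 kHz.
5.8 kHz ≤ fs/2 = 6.25 kHz, passes unchanged.
30.4 kHz mod fs = 5.4 kHz.
5.4 kHz ≤ fs/2 = 6.25 kHz, appears at 5.4 kHz.
17.9 kHz mod fs = 5.4 kHz.
5.4 kHz ≤ fs/2 = 6.25 kHz, appears at 5.4 kHz.
22.5 kHz mod fs = 10 kHz.
10 kHz > fs/2 = 6.25 kHz, folds to fs − 10 kHz = 2.5 kHz.
Distinct values: {0.8 kHz, 2.5 kHz, 5.4 kHz, 5.8 kHz} → 4.

4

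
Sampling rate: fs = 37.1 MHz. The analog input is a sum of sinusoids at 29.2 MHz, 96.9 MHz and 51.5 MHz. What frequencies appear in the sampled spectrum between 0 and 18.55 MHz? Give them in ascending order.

fs/2 = 18.55 MHz.
29.2 MHz > fs/2 = 18.55 MHz, folds to fs − 29.2 MHz = 7.9 MHz.
96.9 MHz mod fs = 22.7 MHz.
22.7 MHz > fs/2 = 18.55 MHz, folds to fs − 22.7 MHz = 14.4 MHz.
51.5 MHz mod fs = 14.4 MHz.
14.4 MHz ≤ fs/2 = 18.55 MHz, appears at 14.4 MHz.
Distinct values: {7.9 MHz, 14.4 MHz}.

7.9 MHz, 14.4 MHz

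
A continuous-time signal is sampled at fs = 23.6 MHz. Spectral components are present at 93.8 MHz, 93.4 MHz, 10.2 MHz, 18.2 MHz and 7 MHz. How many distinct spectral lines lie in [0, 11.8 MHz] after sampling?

5

fs/2 = 11.8 MHz.
93.8 MHz mod fs = 23 MHz.
23 MHz > fs/2 = 11.8 MHz, folds to fs − 23 MHz = 0.6 MHz.
93.4 MHz mod fs = 22.6 MHz.
22.6 MHz > fs/2 = 11.8 MHz, folds to fs − 22.6 MHz = 1 MHz.
10.2 MHz ≤ fs/2 = 11.8 MHz, passes unchanged.
18.2 MHz > fs/2 = 11.8 MHz, folds to fs − 18.2 MHz = 5.4 MHz.
7 MHz ≤ fs/2 = 11.8 MHz, passes unchanged.
Distinct values: {0.6 MHz, 1 MHz, 5.4 MHz, 7 MHz, 10.2 MHz} → 5.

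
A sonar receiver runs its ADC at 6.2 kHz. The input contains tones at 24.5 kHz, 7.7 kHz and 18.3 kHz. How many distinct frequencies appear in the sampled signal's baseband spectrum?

2

fs/2 = 3.1 kHz.
24.5 kHz mod fs = 5.9 kHz.
5.9 kHz > fs/2 = 3.1 kHz, folds to fs − 5.9 kHz = 0.3 kHz.
7.7 kHz mod fs = 1.5 kHz.
1.5 kHz ≤ fs/2 = 3.1 kHz, appears at 1.5 kHz.
18.3 kHz mod fs = 5.9 kHz.
5.9 kHz > fs/2 = 3.1 kHz, folds to fs − 5.9 kHz = 0.3 kHz.
Distinct values: {0.3 kHz, 1.5 kHz} → 2.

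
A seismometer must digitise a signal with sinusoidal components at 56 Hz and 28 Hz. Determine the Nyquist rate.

112 Hz

Highest-frequency component: 56 Hz.
Nyquist rate = 2 × 56 Hz = 112 Hz.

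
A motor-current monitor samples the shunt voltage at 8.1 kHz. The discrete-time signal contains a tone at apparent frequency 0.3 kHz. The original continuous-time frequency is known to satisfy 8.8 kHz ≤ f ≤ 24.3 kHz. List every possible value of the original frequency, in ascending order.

15.9 kHz, 16.5 kHz, 24 kHz

Frequencies that alias to 0.3 kHz are k·fs ± 0.3 kHz for integer k ≥ 0.
k=0: 0.3 kHz.
k=1: 7.8 kHz, 8.4 kHz.
k=2: 15.9 kHz, 16.5 kHz.
k=3: 24 kHz, 24.6 kHz.
k=4: 32.1 kHz, 32.7 kHz.
Within [8.8 kHz, 24.3 kHz]: 15.9 kHz, 16.5 kHz, 24 kHz.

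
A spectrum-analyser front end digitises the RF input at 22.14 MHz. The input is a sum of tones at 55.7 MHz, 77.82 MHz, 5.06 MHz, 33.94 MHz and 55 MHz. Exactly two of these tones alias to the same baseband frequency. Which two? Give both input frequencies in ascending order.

fs/2 = 11.07 MHz.
55.7 MHz mod fs = 11.42 MHz.
11.42 MHz > fs/2 = 11.07 MHz, folds to fs − 11.42 MHz = 10.72 MHz.
77.82 MHz mod fs = 11.4 MHz.
11.4 MHz > fs/2 = 11.07 MHz, folds to fs − 11.4 MHz = 10.74 MHz.
5.06 MHz ≤ fs/2 = 11.07 MHz, passes unchanged.
33.94 MHz mod fs = 11.8 MHz.
11.8 MHz > fs/2 = 11.07 MHz, folds to fs − 11.8 MHz = 10.34 MHz.
55 MHz mod fs = 10.72 MHz.
10.72 MHz ≤ fs/2 = 11.07 MHz, appears at 10.72 MHz.
55 MHz and 55.7 MHz both map to 10.72 MHz.

55 MHz, 55.7 MHz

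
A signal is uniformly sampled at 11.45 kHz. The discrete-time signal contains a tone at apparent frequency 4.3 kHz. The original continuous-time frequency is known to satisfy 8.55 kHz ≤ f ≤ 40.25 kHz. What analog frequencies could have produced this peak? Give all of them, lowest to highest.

Frequencies that alias to 4.3 kHz are k·fs ± 4.3 kHz for integer k ≥ 0.
k=0: 4.3 kHz.
k=1: 7.15 kHz, 15.75 kHz.
k=2: 18.6 kHz, 27.2 kHz.
k=3: 30.05 kHz, 38.65 kHz.
k=4: 41.5 kHz, 50.1 kHz.
Within [8.55 kHz, 40.25 kHz]: 15.75 kHz, 18.6 kHz, 27.2 kHz, 30.05 kHz, 38.65 kHz.

15.75 kHz, 18.6 kHz, 27.2 kHz, 30.05 kHz, 38.65 kHz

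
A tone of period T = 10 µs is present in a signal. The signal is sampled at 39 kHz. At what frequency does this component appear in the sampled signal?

T = 10 µs → f = 1/T = 100 kHz.
100 kHz mod fs = 22 kHz.
22 kHz > fs/2 = 19.5 kHz, folds to fs − 22 kHz = 17 kHz.

17 kHz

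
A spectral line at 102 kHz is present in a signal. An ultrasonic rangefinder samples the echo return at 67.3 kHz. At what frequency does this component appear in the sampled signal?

32.6 kHz

102 kHz mod fs = 34.7 kHz.
34.7 kHz > fs/2 = 33.65 kHz, folds to fs − 34.7 kHz = 32.6 kHz.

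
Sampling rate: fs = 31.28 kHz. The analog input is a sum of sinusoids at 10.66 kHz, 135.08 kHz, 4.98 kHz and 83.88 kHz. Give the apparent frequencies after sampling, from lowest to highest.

fs/2 = 15.64 kHz.
10.66 kHz ≤ fs/2 = 15.64 kHz, passes unchanged.
135.08 kHz mod fs = 9.96 kHz.
9.96 kHz ≤ fs/2 = 15.64 kHz, appears at 9.96 kHz.
4.98 kHz ≤ fs/2 = 15.64 kHz, passes unchanged.
83.88 kHz mod fs = 21.32 kHz.
21.32 kHz > fs/2 = 15.64 kHz, folds to fs − 21.32 kHz = 9.96 kHz.
Distinct values: {4.98 kHz, 9.96 kHz, 10.66 kHz}.

4.98 kHz, 9.96 kHz, 10.66 kHz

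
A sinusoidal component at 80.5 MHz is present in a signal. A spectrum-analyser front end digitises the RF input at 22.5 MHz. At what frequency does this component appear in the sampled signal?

9.5 MHz

80.5 MHz mod fs = 13 MHz.
13 MHz > fs/2 = 11.25 MHz, folds to fs − 13 MHz = 9.5 MHz.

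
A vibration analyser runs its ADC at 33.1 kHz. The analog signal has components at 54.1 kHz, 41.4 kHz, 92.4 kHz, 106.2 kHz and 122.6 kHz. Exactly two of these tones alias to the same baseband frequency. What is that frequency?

6.9 kHz

fs/2 = 16.55 kHz.
54.1 kHz mod fs = 21 kHz.
21 kHz > fs/2 = 16.55 kHz, folds to fs − 21 kHz = 12.1 kHz.
41.4 kHz mod fs = 8.3 kHz.
8.3 kHz ≤ fs/2 = 16.55 kHz, appears at 8.3 kHz.
92.4 kHz mod fs = 26.2 kHz.
26.2 kHz > fs/2 = 16.55 kHz, folds to fs − 26.2 kHz = 6.9 kHz.
106.2 kHz mod fs = 6.9 kHz.
6.9 kHz ≤ fs/2 = 16.55 kHz, appears at 6.9 kHz.
122.6 kHz mod fs = 23.3 kHz.
23.3 kHz > fs/2 = 16.55 kHz, folds to fs − 23.3 kHz = 9.8 kHz.
92.4 kHz and 106.2 kHz both map to 6.9 kHz.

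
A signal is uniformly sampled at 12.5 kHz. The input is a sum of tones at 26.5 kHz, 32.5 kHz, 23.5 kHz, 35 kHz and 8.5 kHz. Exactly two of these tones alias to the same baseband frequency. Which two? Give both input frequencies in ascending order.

fs/2 = 6.25 kHz.
26.5 kHz mod fs = 1.5 kHz.
1.5 kHz ≤ fs/2 = 6.25 kHz, appears at 1.5 kHz.
32.5 kHz mod fs = 7.5 kHz.
7.5 kHz > fs/2 = 6.25 kHz, folds to fs − 7.5 kHz = 5 kHz.
23.5 kHz mod fs = 11 kHz.
11 kHz > fs/2 = 6.25 kHz, folds to fs − 11 kHz = 1.5 kHz.
35 kHz mod fs = 10 kHz.
10 kHz > fs/2 = 6.25 kHz, folds to fs − 10 kHz = 2.5 kHz.
8.5 kHz > fs/2 = 6.25 kHz, folds to fs − 8.5 kHz = 4 kHz.
23.5 kHz and 26.5 kHz both map to 1.5 kHz.

23.5 kHz, 26.5 kHz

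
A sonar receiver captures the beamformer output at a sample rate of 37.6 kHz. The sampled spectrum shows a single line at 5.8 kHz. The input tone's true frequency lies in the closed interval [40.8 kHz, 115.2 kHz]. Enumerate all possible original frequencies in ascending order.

43.4 kHz, 69.4 kHz, 81 kHz, 107 kHz

Frequencies that alias to 5.8 kHz are k·fs ± 5.8 kHz for integer k ≥ 0.
k=0: 5.8 kHz.
k=1: 31.8 kHz, 43.4 kHz.
k=2: 69.4 kHz, 81 kHz.
k=3: 107 kHz, 118.6 kHz.
k=4: 144.6 kHz, 156.2 kHz.
Within [40.8 kHz, 115.2 kHz]: 43.4 kHz, 69.4 kHz, 81 kHz, 107 kHz.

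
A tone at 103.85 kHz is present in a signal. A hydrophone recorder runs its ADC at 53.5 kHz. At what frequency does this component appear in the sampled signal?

3.15 kHz

103.85 kHz mod fs = 50.35 kHz.
50.35 kHz > fs/2 = 26.75 kHz, folds to fs − 50.35 kHz = 3.15 kHz.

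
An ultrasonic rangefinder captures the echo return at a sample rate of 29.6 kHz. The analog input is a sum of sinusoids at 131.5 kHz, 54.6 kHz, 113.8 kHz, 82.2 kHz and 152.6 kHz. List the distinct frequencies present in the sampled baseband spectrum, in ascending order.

4.6 kHz, 6.6 kHz, 13.1 kHz

fs/2 = 14.8 kHz.
131.5 kHz mod fs = 13.1 kHz.
13.1 kHz ≤ fs/2 = 14.8 kHz, appears at 13.1 kHz.
54.6 kHz mod fs = 25 kHz.
25 kHz > fs/2 = 14.8 kHz, folds to fs − 25 kHz = 4.6 kHz.
113.8 kHz mod fs = 25 kHz.
25 kHz > fs/2 = 14.8 kHz, folds to fs − 25 kHz = 4.6 kHz.
82.2 kHz mod fs = 23 kHz.
23 kHz > fs/2 = 14.8 kHz, folds to fs − 23 kHz = 6.6 kHz.
152.6 kHz mod fs = 4.6 kHz.
4.6 kHz ≤ fs/2 = 14.8 kHz, appears at 4.6 kHz.
Distinct values: {4.6 kHz, 6.6 kHz, 13.1 kHz}.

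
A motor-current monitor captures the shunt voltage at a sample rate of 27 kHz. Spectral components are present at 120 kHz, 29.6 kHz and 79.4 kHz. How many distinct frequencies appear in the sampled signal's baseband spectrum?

3

fs/2 = 13.5 kHz.
120 kHz mod fs = 12 kHz.
12 kHz ≤ fs/2 = 13.5 kHz, appears at 12 kHz.
29.6 kHz mod fs = 2.6 kHz.
2.6 kHz ≤ fs/2 = 13.5 kHz, appears at 2.6 kHz.
79.4 kHz mod fs = 25.4 kHz.
25.4 kHz > fs/2 = 13.5 kHz, folds to fs − 25.4 kHz = 1.6 kHz.
Distinct values: {1.6 kHz, 2.6 kHz, 12 kHz} → 3.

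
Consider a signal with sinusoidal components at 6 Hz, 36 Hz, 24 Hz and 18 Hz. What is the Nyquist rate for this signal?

72 Hz

Highest-frequency component: 36 Hz.
Nyquist rate = 2 × 36 Hz = 72 Hz.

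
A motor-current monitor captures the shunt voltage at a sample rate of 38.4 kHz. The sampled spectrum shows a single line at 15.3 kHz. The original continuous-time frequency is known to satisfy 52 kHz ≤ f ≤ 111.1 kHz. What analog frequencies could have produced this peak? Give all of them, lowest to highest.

53.7 kHz, 61.5 kHz, 92.1 kHz, 99.9 kHz

Frequencies that alias to 15.3 kHz are k·fs ± 15.3 kHz for integer k ≥ 0.
k=0: 15.3 kHz.
k=1: 23.1 kHz, 53.7 kHz.
k=2: 61.5 kHz, 92.1 kHz.
k=3: 99.9 kHz, 130.5 kHz.
k=4: 138.3 kHz, 168.9 kHz.
Within [52 kHz, 111.1 kHz]: 53.7 kHz, 61.5 kHz, 92.1 kHz, 99.9 kHz.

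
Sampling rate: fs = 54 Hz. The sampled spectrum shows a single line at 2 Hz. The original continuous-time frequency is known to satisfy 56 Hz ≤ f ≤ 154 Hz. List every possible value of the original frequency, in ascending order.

56 Hz, 106 Hz, 110 Hz

Frequencies that alias to 2 Hz are k·fs ± 2 Hz for integer k ≥ 0.
k=0: 2 Hz.
k=1: 52 Hz, 56 Hz.
k=2: 106 Hz, 110 Hz.
k=3: 160 Hz, 164 Hz.
Within [56 Hz, 154 Hz]: 56 Hz, 106 Hz, 110 Hz.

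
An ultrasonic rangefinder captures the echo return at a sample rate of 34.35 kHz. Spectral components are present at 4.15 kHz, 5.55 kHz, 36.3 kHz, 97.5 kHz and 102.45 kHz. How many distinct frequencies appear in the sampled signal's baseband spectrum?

4

fs/2 = 17.175 kHz.
4.15 kHz ≤ fs/2 = 17.175 kHz, passes unchanged.
5.55 kHz ≤ fs/2 = 17.175 kHz, passes unchanged.
36.3 kHz mod fs = 1.95 kHz.
1.95 kHz ≤ fs/2 = 17.175 kHz, appears at 1.95 kHz.
97.5 kHz mod fs = 28.8 kHz.
28.8 kHz > fs/2 = 17.175 kHz, folds to fs − 28.8 kHz = 5.55 kHz.
102.45 kHz mod fs = 33.75 kHz.
33.75 kHz > fs/2 = 17.175 kHz, folds to fs − 33.75 kHz = 0.6 kHz.
Distinct values: {0.6 kHz, 1.95 kHz, 4.15 kHz, 5.55 kHz} → 4.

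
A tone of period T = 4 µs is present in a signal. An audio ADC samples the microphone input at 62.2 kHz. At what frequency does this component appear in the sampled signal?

1.2 kHz

T = 4 µs → f = 1/T = 250 kHz.
250 kHz mod fs = 1.2 kHz.
1.2 kHz ≤ fs/2 = 31.1 kHz, appears at 1.2 kHz.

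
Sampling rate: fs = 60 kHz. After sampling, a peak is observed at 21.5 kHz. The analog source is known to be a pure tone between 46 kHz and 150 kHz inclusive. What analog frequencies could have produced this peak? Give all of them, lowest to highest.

81.5 kHz, 98.5 kHz, 141.5 kHz

Frequencies that alias to 21.5 kHz are k·fs ± 21.5 kHz for integer k ≥ 0.
k=0: 21.5 kHz.
k=1: 38.5 kHz, 81.5 kHz.
k=2: 98.5 kHz, 141.5 kHz.
k=3: 158.5 kHz, 201.5 kHz.
Within [46 kHz, 150 kHz]: 81.5 kHz, 98.5 kHz, 141.5 kHz.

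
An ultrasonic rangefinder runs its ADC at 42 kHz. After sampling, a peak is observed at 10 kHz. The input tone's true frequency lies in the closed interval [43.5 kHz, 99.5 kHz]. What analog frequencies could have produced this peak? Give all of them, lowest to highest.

52 kHz, 74 kHz, 94 kHz

Frequencies that alias to 10 kHz are k·fs ± 10 kHz for integer k ≥ 0.
k=0: 10 kHz.
k=1: 32 kHz, 52 kHz.
k=2: 74 kHz, 94 kHz.
k=3: 116 kHz, 136 kHz.
Within [43.5 kHz, 99.5 kHz]: 52 kHz, 74 kHz, 94 kHz.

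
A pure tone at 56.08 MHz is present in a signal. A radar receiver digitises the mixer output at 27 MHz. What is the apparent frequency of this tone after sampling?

2.08 MHz

56.08 MHz mod fs = 2.08 MHz.
2.08 MHz ≤ fs/2 = 13.5 MHz, appears at 2.08 MHz.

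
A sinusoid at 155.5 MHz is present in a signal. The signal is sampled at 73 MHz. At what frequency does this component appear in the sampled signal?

9.5 MHz

155.5 MHz mod fs = 9.5 MHz.
9.5 MHz ≤ fs/2 = 36.5 MHz, appears at 9.5 MHz.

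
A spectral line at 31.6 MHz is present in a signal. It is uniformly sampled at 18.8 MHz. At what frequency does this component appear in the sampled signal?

31.6 MHz mod fs = 12.8 MHz.
12.8 MHz > fs/2 = 9.4 MHz, folds to fs − 12.8 MHz = 6 MHz.

6 MHz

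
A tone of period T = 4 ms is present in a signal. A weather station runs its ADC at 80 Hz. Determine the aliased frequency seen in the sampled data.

T = 4 ms → f = 1/T = 250 Hz.
250 Hz mod fs = 10 Hz.
10 Hz ≤ fs/2 = 40 Hz, appears at 10 Hz.

10 Hz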